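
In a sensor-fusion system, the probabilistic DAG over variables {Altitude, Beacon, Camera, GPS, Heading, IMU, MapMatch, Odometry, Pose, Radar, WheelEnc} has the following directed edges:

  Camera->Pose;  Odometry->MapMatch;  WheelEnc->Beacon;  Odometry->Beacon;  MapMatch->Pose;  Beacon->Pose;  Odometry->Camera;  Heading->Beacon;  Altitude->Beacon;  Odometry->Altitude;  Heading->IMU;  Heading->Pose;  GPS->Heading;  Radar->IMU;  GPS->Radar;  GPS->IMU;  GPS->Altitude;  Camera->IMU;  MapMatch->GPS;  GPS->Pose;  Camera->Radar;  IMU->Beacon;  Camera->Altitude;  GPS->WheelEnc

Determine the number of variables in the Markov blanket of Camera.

Recall MB(v) = parents ∪ children ∪ spouses, where spouses are the other parents of v's children.
Camera's parents: Odometry.
Camera's children: Altitude, IMU, Pose, Radar.
Other parents of Camera's children:
  parents(Radar) \ {Camera} = {GPS}.
  Altitude also has parents GPS, Odometry.
  IMU's other parents are GPS, Heading, Radar.
  Pose also has parents Beacon, GPS, Heading, MapMatch.
MB(Camera) = {Altitude, Beacon, GPS, Heading, IMU, MapMatch, Odometry, Pose, Radar}, which has 9 nodes.

9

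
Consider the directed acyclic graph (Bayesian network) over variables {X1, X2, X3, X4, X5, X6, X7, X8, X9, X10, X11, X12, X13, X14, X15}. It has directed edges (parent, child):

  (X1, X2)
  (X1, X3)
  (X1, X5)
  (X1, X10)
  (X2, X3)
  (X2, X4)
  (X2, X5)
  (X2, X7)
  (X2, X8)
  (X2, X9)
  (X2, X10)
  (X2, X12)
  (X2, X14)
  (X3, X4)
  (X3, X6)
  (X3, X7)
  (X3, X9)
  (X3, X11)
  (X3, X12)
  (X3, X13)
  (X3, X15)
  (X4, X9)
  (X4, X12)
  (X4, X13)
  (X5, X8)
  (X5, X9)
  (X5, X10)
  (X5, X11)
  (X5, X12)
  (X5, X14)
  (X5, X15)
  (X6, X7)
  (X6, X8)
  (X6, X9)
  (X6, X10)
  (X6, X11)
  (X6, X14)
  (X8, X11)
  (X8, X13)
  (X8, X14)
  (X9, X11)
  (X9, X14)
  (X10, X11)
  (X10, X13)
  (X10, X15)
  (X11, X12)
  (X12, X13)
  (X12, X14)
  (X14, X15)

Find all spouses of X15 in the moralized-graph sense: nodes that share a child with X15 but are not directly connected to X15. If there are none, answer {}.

{}

X15 has no children, so it has no co-parents. The set is empty.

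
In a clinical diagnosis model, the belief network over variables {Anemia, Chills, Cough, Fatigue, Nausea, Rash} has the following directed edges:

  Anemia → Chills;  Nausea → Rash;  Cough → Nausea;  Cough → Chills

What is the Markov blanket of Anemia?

By definition, MB(Anemia) is built from Anemia's parents, Anemia's children, and the co-parents of Anemia.
Anemia's parents: none.
Anemia has child Chills.
Parents of each child, excluding Anemia:
  Chills: Cough
Taking the union gives {Chills, Cough}.

{Chills, Cough}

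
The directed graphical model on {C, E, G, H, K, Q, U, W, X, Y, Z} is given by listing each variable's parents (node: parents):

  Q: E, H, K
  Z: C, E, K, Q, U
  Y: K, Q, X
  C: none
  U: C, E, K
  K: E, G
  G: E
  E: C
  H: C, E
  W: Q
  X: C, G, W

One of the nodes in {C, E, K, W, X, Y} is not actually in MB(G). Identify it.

Ch(G) = {K, X}.
Parents of G: E.
Co-parents of G (other parents of its children):
  K: E
  X: C, W
MB(G) = {C, E, K, W, X}.
Y is neither a parent, child, nor co-parent of G, so it does not belong.

Y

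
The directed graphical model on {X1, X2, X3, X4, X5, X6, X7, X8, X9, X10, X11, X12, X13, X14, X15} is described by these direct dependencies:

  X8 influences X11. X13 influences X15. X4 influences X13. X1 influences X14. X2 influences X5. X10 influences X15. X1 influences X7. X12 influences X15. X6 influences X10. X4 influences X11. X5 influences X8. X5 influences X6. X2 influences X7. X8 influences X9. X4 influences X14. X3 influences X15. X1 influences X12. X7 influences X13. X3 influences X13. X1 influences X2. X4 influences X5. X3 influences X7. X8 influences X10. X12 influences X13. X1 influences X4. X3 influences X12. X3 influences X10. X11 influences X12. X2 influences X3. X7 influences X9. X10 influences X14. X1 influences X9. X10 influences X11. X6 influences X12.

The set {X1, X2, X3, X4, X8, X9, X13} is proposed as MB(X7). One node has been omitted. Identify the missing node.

X7 has children X9, X13.
Pa(X7) = {X1, X2, X3}.
Co-parents of X7 (other parents of its children):
  parents(X9) \ {X7} = {X1, X8}.
  parents(X13) \ {X7} = {X3, X4, X12}.
MB(X7) = {X1, X2, X3, X4, X8, X9, X12, X13}.
Comparing with the claimed set, X12 is missing.

X12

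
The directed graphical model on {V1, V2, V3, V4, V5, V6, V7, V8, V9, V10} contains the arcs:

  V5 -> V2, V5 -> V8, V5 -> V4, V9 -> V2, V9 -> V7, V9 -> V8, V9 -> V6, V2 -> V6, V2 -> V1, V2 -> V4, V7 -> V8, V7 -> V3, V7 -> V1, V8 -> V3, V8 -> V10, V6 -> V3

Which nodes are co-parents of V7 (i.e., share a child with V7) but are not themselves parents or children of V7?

Children of V7: V1, V3, V8.
  V8: V5, V9
  V3: V6, V8
  V1: V2
Excluding nodes already adjacent to V7 (V1, V3, V8, V9), the co-parent-only contribution is {V2, V5, V6}.

{V2, V5, V6}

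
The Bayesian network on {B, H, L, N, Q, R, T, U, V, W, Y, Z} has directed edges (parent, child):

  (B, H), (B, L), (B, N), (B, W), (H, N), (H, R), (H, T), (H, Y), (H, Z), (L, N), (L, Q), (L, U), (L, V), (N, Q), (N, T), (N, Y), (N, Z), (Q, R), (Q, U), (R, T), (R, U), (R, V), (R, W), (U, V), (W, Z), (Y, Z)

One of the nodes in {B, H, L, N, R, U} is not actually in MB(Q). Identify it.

B

Pa(Q) = {L, N}.
Q's children: R, U.
Parents of each child, excluding Q:
  R also has parent H.
  U's other parents are L, R.
MB(Q) = {H, L, N, R, U}.
B is neither a parent, child, nor co-parent of Q, so it does not belong.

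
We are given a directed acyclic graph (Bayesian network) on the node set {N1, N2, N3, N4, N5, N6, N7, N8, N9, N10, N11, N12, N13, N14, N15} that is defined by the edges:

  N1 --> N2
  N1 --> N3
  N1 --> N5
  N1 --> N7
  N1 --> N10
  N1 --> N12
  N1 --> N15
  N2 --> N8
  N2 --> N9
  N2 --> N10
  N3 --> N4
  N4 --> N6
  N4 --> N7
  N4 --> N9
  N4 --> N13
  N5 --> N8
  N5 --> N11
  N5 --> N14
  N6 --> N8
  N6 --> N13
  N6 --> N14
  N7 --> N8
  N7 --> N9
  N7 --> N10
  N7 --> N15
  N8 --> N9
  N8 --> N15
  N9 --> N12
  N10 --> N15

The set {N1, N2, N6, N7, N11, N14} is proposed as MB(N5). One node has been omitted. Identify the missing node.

A node's Markov blanket = Pa ∪ Ch ∪ (parents of Ch other than the node itself).
Children of N5: N8, N11, N14.
Parents of N5: N1.
Parents of each child, excluding N5:
  N8 also has parents N2, N6, N7.
  N11: no additional parents.
  N14's other parent is N6.
MB(N5) = {N1, N2, N6, N7, N8, N11, N14}.
Comparing with the claimed set, N8 is missing.

N8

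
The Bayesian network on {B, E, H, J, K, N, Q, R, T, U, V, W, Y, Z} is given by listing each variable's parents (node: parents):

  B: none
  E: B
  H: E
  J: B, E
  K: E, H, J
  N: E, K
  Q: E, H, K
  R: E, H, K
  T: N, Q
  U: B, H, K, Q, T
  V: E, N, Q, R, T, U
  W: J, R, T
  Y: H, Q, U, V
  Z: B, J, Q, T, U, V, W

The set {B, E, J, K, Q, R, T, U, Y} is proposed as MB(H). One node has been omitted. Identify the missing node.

V

A node's Markov blanket = Pa ∪ Ch ∪ (parents of Ch other than the node itself).
Pa(H) = {E}.
Ch(H) = {K, Q, R, U, Y}.
Other parents of H's children:
  K: E, J
  Q: E, K
  R: E, K
  U: B, K, Q, T
  Y: Q, U, V
MB(H) = {B, E, J, K, Q, R, T, U, V, Y}.
Comparing with the claimed set, V is missing.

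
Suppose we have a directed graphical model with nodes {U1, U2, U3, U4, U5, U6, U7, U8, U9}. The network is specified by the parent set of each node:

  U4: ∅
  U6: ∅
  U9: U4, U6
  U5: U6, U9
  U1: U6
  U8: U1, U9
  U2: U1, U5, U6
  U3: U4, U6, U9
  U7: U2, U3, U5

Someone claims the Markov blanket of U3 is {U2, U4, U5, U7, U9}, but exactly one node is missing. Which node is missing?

U6

U3 has parents U4, U6, U9.
Ch(U3) = {U7}.
For each child, the remaining parents (spouses of U3):
  U7: U2, U5
MB(U3) = {U2, U4, U5, U6, U7, U9}.
Comparing with the claimed set, U6 is missing.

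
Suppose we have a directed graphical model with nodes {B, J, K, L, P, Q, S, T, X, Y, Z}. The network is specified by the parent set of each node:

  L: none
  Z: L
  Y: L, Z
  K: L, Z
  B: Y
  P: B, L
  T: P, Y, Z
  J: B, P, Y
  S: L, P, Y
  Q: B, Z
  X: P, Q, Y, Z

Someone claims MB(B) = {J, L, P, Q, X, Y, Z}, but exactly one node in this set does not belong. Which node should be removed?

X

Pa(B) = {Y}.
Children of B: J, P, Q.
Other parents of B's children:
  P's other parent is L.
  J's other parents are P, Y.
  Q also has parent Z.
MB(B) = {J, L, P, Q, Y, Z}.
X is neither a parent, child, nor co-parent of B, so it does not belong.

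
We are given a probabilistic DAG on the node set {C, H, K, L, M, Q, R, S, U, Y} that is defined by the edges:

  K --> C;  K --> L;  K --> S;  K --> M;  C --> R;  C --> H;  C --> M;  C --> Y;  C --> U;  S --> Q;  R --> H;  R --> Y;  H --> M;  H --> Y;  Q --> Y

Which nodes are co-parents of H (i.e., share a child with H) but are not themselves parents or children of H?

{K, Q}

Children of H: M, Y.
  M also has parents C, K.
  Y's other parents are C, Q, R.
Excluding nodes already adjacent to H (C, M, R, Y), the co-parent-only contribution is {K, Q}.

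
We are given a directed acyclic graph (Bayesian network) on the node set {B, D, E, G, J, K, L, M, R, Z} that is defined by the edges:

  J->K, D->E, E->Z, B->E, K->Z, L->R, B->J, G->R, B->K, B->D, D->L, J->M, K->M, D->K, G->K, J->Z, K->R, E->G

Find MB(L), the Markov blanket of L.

{D, G, K, R}

Recall MB(v) = parents ∪ children ∪ spouses, where spouses are the other parents of v's children.
Parents of L: D.
Children of L: R.
For each child, the remaining parents (spouses of L):
  parents(R) \ {L} = {G, K}.
MB(L) = {D, G, K, R}.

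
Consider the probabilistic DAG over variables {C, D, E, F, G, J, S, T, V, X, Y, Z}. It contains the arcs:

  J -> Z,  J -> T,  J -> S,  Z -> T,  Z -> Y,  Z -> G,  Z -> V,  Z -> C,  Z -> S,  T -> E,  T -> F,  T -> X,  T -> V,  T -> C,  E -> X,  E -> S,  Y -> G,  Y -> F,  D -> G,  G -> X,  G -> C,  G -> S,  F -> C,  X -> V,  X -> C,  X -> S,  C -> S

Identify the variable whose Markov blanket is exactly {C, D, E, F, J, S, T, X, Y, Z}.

The target node must have every member of {C, D, E, F, J, S, T, X, Y, Z} as a parent, child, or co-parent, and no others.
Parents of G: D, Y, Z; children: C, S, X; co-parents: C, E, F, J, T, X, Z.
These exactly cover the given set, so the node is G.

G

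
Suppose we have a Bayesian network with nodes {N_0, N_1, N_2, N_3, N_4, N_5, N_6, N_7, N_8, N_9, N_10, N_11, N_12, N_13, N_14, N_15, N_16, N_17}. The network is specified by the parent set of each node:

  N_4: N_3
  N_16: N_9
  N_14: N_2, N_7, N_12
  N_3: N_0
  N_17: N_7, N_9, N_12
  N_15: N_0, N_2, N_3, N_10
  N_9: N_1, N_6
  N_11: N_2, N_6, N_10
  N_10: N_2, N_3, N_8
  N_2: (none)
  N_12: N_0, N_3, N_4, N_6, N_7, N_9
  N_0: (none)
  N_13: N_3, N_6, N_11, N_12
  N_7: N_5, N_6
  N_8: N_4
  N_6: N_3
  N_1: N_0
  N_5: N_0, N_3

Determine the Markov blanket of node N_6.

N_6's children: N_7, N_9, N_11, N_12, N_13.
N_6 has parent N_3.
Co-parents of N_6 (other parents of its children):
  N_7: N_5
  N_9: N_1
  N_11: N_2, N_10
  N_12: N_0, N_3, N_4, N_7, N_9
  N_13: N_3, N_11, N_12
MB(N_6) = {N_0, N_1, N_2, N_3, N_4, N_5, N_7, N_9, N_10, N_11, N_12, N_13}.

{N_0, N_1, N_2, N_3, N_4, N_5, N_7, N_9, N_10, N_11, N_12, N_13}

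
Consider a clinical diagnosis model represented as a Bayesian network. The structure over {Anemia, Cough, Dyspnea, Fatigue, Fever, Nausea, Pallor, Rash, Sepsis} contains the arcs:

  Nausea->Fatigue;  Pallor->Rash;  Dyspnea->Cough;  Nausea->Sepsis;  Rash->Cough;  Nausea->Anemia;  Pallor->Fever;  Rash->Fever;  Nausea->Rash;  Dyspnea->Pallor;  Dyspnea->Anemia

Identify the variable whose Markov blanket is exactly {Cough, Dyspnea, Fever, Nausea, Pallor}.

Rash

The target node must have every member of {Cough, Dyspnea, Fever, Nausea, Pallor} as a parent, child, or co-parent, and no others.
Parents of Rash: Nausea, Pallor; children: Cough, Fever; co-parents: Dyspnea, Pallor.
These exactly cover the given set, so the node is Rash.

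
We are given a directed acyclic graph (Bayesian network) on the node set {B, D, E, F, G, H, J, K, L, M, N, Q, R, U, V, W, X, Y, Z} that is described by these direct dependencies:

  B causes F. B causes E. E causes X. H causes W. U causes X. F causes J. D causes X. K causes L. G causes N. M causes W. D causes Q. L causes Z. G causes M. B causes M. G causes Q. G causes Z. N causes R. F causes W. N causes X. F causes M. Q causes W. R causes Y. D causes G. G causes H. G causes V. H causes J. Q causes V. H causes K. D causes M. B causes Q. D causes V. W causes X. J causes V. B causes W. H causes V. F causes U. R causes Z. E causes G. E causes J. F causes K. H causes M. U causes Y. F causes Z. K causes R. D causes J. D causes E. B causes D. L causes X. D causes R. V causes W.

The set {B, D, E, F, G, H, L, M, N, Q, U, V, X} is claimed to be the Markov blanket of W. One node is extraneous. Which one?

G

Children of W: X.
W has parents B, F, H, M, Q, V.
Parents of each child, excluding W:
  X: D, E, L, N, U
MB(W) = {B, D, E, F, H, L, M, N, Q, U, V, X}.
G is neither a parent, child, nor co-parent of W, so it does not belong.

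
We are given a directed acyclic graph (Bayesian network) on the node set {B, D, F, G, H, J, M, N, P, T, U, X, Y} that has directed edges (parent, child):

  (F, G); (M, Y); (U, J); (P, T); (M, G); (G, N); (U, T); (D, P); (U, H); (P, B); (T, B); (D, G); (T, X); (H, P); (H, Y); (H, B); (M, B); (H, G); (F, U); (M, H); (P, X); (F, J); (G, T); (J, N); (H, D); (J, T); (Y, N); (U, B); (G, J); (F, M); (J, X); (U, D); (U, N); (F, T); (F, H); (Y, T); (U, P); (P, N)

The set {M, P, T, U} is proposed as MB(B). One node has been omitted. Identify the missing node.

Recall MB(v) = parents ∪ children ∪ spouses, where spouses are the other parents of v's children.
B's children: none.
B has parents H, M, P, T, U.
B has no children, so there are no co-parents.
MB(B) = {H, M, P, T, U}.
Comparing with the claimed set, H is missing.

H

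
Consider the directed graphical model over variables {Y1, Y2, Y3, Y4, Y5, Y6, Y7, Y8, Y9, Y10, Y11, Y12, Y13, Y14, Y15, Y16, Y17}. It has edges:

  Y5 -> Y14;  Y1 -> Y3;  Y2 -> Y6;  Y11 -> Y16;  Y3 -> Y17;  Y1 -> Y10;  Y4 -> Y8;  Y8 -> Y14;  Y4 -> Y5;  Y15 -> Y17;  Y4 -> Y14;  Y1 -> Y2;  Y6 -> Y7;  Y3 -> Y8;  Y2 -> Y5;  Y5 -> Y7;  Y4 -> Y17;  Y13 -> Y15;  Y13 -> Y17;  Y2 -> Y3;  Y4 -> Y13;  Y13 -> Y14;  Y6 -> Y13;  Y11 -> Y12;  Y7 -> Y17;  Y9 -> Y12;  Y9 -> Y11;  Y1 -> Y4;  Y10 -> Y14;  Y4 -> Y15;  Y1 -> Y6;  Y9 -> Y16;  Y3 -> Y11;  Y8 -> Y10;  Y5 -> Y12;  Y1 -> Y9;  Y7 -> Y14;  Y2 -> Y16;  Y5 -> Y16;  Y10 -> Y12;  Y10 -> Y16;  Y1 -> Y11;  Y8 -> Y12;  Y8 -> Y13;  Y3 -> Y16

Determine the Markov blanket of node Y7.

The Markov blanket of a node is its parents, its children, and the other parents of its children.
Y7's parents: Y5, Y6.
Y7 has children Y14, Y17.
Co-parents of Y7 (other parents of its children):
  Y14's other parents are Y4, Y5, Y8, Y10, Y13.
  Y17's other parents are Y3, Y4, Y13, Y15.
MB(Y7) = {Y3, Y4, Y5, Y6, Y8, Y10, Y13, Y14, Y15, Y17}.

{Y3, Y4, Y5, Y6, Y8, Y10, Y13, Y14, Y15, Y17}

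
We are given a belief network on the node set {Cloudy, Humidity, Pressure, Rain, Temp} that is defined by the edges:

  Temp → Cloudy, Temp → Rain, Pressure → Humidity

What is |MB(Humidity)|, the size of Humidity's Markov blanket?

1

A node's Markov blanket = Pa ∪ Ch ∪ (parents of Ch other than the node itself).
Humidity has no children.
Humidity's parents: Pressure.
With no children, Humidity has no spouses; the co-parent set is empty.
MB(Humidity) = {Pressure}, which has 1 node.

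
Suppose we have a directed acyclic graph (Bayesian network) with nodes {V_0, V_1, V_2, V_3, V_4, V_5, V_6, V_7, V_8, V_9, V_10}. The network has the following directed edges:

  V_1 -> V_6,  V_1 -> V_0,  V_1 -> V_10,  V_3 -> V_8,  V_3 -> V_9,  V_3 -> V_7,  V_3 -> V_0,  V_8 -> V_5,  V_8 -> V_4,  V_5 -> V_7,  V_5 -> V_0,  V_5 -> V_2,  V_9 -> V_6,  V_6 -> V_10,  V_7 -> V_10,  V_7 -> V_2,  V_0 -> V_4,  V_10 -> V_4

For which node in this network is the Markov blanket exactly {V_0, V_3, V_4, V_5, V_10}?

The target node must have every member of {V_0, V_3, V_4, V_5, V_10} as a parent, child, or co-parent, and no others.
Parents of V_8: V_3; children: V_4, V_5; co-parents: V_0, V_10.
These exactly cover the given set, so the node is V_8.

V_8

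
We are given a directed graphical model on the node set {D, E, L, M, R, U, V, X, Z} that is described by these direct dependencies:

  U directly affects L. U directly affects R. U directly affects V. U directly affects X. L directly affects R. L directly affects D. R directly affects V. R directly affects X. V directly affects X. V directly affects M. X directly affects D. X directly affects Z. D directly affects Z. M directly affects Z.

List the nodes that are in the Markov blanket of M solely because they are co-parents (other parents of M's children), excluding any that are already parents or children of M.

{D, X}

Children of M: Z.
  parents(Z) \ {M} = {D, X}.
Excluding nodes already adjacent to M (V, Z), the co-parent-only contribution is {D, X}.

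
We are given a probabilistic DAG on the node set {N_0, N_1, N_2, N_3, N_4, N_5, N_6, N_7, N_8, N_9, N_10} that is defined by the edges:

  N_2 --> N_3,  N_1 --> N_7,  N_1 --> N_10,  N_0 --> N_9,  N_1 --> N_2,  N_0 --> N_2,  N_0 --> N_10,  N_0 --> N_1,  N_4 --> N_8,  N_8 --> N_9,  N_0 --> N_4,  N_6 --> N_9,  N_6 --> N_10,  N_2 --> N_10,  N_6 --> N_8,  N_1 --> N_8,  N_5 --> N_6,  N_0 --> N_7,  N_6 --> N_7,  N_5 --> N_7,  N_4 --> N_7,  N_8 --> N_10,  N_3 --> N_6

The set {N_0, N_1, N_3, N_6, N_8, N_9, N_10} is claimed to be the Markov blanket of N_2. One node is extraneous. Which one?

N_9

The Markov blanket of a node is its parents, its children, and the other parents of its children.
N_2 has parents N_0, N_1.
N_2 has children N_3, N_10.
Other parents of N_2's children:
  N_3: no additional parents.
  N_10's other parents are N_0, N_1, N_6, N_8.
MB(N_2) = {N_0, N_1, N_3, N_6, N_8, N_10}.
N_9 is neither a parent, child, nor co-parent of N_2, so it does not belong.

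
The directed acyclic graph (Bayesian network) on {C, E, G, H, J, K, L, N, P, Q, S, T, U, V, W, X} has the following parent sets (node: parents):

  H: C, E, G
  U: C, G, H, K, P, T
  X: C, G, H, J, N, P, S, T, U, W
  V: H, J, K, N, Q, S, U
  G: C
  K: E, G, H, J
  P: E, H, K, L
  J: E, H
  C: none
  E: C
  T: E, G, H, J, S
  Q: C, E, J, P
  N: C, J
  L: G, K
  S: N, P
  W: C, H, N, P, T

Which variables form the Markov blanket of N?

Recall MB(v) = parents ∪ children ∪ spouses, where spouses are the other parents of v's children.
N has parents C, J.
N's children: S, V, W, X.
For each child, the remaining parents (spouses of N):
  parents(S) \ {N} = {P}.
  parents(V) \ {N} = {H, J, K, Q, S, U}.
  parents(W) \ {N} = {C, H, P, T}.
  X also has parents C, G, H, J, P, S, T, U, W.
Taking the union gives {C, G, H, J, K, P, Q, S, T, U, V, W, X}.

{C, G, H, J, K, P, Q, S, T, U, V, W, X}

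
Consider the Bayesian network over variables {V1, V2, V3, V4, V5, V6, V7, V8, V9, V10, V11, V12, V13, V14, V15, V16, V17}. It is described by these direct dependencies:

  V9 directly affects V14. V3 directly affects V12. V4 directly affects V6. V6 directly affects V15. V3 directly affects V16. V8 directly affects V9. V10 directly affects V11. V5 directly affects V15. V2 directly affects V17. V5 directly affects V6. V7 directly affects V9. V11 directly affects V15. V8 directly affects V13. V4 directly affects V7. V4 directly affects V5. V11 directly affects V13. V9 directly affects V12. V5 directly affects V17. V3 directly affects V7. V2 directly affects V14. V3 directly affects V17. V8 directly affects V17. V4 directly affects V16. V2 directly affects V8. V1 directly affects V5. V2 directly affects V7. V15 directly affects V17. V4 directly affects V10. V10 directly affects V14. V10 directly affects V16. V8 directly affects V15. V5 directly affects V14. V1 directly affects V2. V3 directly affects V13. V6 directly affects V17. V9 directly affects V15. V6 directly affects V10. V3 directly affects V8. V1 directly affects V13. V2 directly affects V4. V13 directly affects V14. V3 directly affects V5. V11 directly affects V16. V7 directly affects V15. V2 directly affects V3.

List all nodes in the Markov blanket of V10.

A node's Markov blanket = Pa ∪ Ch ∪ (parents of Ch other than the node itself).
V10 has children V11, V14, V16.
V10's parents: V4, V6.
Co-parents of V10 (other parents of its children):
  V11 has no other parent.
  V14 also has parents V2, V5, V9, V13.
  V16 also has parents V3, V4, V11.
So the Markov blanket of V10 is {V2, V3, V4, V5, V6, V9, V11, V13, V14, V16}.

{V2, V3, V4, V5, V6, V9, V11, V13, V14, V16}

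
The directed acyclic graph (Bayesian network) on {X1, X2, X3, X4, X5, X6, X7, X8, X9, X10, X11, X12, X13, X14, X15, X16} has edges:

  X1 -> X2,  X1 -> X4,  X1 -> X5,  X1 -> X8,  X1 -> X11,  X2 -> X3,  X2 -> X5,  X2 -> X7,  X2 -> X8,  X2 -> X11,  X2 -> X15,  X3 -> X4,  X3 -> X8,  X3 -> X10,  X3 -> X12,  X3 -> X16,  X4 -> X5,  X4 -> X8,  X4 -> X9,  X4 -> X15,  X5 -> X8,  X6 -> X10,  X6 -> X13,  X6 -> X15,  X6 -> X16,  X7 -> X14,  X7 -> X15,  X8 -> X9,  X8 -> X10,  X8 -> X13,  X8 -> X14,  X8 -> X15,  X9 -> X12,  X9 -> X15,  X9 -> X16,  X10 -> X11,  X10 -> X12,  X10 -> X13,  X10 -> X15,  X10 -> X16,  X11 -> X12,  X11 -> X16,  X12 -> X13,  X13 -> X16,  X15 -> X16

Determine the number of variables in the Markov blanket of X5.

The Markov blanket of a node is its parents, its children, and the other parents of its children.
Ch(X5) = {X8}.
Pa(X5) = {X1, X2, X4}.
Other parents of X5's children:
  X8's other parents are X1, X2, X3, X4.
MB(X5) = {X1, X2, X3, X4, X8}, which has 5 nodes.

5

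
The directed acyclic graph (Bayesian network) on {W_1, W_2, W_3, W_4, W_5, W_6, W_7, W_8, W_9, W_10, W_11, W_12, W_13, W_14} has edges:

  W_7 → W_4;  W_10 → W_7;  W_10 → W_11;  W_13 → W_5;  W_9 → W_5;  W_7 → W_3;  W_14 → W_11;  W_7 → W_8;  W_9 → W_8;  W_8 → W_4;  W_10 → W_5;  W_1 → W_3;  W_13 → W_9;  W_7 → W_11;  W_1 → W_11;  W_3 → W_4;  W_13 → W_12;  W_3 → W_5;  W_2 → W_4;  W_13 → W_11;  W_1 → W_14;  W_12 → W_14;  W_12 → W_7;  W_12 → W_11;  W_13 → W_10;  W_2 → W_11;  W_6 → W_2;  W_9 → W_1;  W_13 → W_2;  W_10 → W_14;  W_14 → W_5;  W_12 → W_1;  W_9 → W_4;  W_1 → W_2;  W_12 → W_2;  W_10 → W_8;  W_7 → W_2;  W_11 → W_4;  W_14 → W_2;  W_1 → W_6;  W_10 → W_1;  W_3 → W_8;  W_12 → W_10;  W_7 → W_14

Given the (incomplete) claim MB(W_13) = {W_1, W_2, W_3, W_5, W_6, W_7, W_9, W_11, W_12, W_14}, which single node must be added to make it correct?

Recall MB(v) = parents ∪ children ∪ spouses, where spouses are the other parents of v's children.
Ch(W_13) = {W_2, W_5, W_9, W_10, W_11, W_12}.
Parents of W_13: none.
Parents of each child, excluding W_13:
  W_12 has no other parent.
  W_10's other parent is W_12.
  W_9 has no other parent.
  W_2 also has parents W_1, W_6, W_7, W_12, W_14.
  W_5 also has parents W_3, W_9, W_10, W_14.
  parents(W_11) \ {W_13} = {W_1, W_2, W_7, W_10, W_12, W_14}.
MB(W_13) = {W_1, W_2, W_3, W_5, W_6, W_7, W_9, W_10, W_11, W_12, W_14}.
Comparing with the claimed set, W_10 is missing.

W_10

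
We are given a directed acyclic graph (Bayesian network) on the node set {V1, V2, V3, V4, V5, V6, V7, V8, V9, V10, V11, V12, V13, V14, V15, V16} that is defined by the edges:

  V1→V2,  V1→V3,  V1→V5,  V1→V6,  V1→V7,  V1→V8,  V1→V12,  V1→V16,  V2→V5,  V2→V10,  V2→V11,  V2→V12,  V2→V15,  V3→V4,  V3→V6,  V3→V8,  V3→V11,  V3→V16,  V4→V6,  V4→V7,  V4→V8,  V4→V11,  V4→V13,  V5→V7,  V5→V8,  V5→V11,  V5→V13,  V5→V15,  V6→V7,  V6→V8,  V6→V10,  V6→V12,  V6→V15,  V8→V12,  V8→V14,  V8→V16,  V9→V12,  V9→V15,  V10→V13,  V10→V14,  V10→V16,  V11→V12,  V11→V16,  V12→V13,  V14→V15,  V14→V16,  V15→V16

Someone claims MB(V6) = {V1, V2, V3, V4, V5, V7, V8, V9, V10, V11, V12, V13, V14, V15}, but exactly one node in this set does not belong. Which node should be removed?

V6 has parents V1, V3, V4.
V6's children: V7, V8, V10, V12, V15.
Parents of each child, excluding V6:
  V7: V1, V4, V5
  V8: V1, V3, V4, V5
  V10: V2
  V12: V1, V2, V8, V9, V11
  V15: V2, V5, V9, V14
MB(V6) = {V1, V2, V3, V4, V5, V7, V8, V9, V10, V11, V12, V14, V15}.
V13 is neither a parent, child, nor co-parent of V6, so it does not belong.

V13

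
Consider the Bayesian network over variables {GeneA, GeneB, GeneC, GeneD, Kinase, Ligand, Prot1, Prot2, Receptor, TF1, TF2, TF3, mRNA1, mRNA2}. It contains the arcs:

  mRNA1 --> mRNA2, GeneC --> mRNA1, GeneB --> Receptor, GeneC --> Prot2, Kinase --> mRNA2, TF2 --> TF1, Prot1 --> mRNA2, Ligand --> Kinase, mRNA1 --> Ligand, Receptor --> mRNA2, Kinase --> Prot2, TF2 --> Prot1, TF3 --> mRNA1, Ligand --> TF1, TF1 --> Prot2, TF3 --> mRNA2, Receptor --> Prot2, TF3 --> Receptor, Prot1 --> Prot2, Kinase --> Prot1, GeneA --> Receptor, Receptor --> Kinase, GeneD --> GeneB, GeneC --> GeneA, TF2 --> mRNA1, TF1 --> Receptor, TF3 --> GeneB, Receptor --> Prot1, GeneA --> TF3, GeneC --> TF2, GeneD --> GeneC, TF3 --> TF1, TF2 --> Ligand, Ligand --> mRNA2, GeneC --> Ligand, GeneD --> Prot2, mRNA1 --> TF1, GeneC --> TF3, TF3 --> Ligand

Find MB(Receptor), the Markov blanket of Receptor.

The Markov blanket of a node is its parents, its children, and the other parents of its children.
Ch(Receptor) = {Kinase, Prot1, Prot2, mRNA2}.
Receptor has parents GeneA, GeneB, TF1, TF3.
Parents of each child, excluding Receptor:
  Kinase also has parent Ligand.
  parents(Prot1) \ {Receptor} = {Kinase, TF2}.
  mRNA2 also has parents Kinase, Ligand, Prot1, TF3, mRNA1.
  parents(Prot2) \ {Receptor} = {GeneC, GeneD, Kinase, Prot1, TF1}.
Taking the union gives {GeneA, GeneB, GeneC, GeneD, Kinase, Ligand, Prot1, Prot2, TF1, TF2, TF3, mRNA1, mRNA2}.

{GeneA, GeneB, GeneC, GeneD, Kinase, Ligand, Prot1, Prot2, TF1, TF2, TF3, mRNA1, mRNA2}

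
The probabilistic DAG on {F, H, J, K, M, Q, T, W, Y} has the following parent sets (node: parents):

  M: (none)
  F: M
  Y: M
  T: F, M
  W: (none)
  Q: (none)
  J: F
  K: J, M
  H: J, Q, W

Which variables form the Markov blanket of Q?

{H, J, W}

A node's Markov blanket = Pa ∪ Ch ∪ (parents of Ch other than the node itself).
Q's parents: none.
Q has child H.
For each child, the remaining parents (spouses of Q):
  H: J, W
Union: {} ∪ {H} ∪ {J, W} = {H, J, W}.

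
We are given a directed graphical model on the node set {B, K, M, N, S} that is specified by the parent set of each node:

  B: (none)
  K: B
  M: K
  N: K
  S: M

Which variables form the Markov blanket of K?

K has children M, N.
K has parent B.
For each child, the remaining parents (spouses of K):
  M: no additional parents.
  N has no other parent.
Taking the union gives {B, M, N}.

{B, M, N}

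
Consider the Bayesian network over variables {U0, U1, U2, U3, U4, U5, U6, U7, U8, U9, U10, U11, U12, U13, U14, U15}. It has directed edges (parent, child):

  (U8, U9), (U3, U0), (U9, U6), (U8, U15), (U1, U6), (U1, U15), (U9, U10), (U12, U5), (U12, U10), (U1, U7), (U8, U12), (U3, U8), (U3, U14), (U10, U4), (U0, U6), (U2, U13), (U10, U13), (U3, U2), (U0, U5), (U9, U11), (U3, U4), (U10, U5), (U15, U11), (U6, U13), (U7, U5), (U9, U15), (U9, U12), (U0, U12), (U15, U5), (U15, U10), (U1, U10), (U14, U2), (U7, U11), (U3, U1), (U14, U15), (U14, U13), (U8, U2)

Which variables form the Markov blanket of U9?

A node's Markov blanket = Pa ∪ Ch ∪ (parents of Ch other than the node itself).
Pa(U9) = {U8}.
U9's children: U6, U10, U11, U12, U15.
Other parents of U9's children:
  U12 also has parents U0, U8.
  U6 also has parents U0, U1.
  parents(U15) \ {U9} = {U1, U8, U14}.
  parents(U11) \ {U9} = {U7, U15}.
  U10 also has parents U1, U12, U15.
Taking the union gives {U0, U1, U6, U7, U8, U10, U11, U12, U14, U15}.

{U0, U1, U6, U7, U8, U10, U11, U12, U14, U15}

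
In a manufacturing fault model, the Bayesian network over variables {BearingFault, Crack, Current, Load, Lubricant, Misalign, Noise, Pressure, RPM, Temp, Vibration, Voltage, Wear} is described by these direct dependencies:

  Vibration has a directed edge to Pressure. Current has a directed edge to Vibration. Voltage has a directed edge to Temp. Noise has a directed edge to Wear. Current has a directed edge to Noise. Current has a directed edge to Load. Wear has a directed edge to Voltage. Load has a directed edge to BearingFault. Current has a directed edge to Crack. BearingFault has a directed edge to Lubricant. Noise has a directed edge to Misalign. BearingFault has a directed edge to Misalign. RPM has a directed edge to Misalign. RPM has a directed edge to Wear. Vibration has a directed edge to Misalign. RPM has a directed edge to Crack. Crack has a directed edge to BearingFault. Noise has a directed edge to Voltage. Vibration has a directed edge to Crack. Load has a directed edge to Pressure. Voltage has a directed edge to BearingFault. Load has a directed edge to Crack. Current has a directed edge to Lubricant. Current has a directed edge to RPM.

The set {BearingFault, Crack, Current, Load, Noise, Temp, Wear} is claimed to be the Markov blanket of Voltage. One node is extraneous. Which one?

Voltage has children BearingFault, Temp.
Pa(Voltage) = {Noise, Wear}.
Other parents of Voltage's children:
  Temp has no other parent.
  parents(BearingFault) \ {Voltage} = {Crack, Load}.
MB(Voltage) = {BearingFault, Crack, Load, Noise, Temp, Wear}.
Current is neither a parent, child, nor co-parent of Voltage, so it does not belong.

Current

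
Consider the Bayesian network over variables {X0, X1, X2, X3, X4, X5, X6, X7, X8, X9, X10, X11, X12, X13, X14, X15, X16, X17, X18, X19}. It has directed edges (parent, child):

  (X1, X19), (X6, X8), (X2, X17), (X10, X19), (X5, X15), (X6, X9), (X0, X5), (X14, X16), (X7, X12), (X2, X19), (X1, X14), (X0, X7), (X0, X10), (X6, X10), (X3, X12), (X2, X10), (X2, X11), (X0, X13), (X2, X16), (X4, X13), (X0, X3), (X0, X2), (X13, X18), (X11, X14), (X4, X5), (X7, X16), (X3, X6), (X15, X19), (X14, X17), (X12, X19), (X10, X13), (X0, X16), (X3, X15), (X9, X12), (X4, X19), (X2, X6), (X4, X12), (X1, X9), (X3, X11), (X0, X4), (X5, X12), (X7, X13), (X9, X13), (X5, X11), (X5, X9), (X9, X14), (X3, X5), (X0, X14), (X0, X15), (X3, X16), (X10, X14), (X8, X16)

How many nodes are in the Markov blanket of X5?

11

Ch(X5) = {X9, X11, X12, X15}.
Pa(X5) = {X0, X3, X4}.
For each child, the remaining parents (spouses of X5):
  X9's other parents are X1, X6.
  parents(X11) \ {X5} = {X2, X3}.
  X12 also has parents X3, X4, X7, X9.
  X15's other parents are X0, X3.
MB(X5) = {X0, X1, X2, X3, X4, X6, X7, X9, X11, X12, X15}, which has 11 nodes.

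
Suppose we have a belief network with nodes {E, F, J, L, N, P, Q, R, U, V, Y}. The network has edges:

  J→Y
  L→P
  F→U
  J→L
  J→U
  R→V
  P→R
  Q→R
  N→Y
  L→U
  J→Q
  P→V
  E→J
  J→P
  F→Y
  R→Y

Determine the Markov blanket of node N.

{F, J, R, Y}

By definition, MB(N) is built from N's parents, N's children, and the co-parents of N.
N's children: Y.
Parents of N: none.
For each child, the remaining parents (spouses of N):
  parents(Y) \ {N} = {F, J, R}.
MB(N) = {F, J, R, Y}.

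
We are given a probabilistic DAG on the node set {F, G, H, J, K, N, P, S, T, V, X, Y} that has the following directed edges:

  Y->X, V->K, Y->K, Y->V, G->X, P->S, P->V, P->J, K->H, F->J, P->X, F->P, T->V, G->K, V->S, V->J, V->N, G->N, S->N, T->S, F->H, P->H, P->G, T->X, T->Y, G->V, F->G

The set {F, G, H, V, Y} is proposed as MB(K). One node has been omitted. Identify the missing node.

A node's Markov blanket = Pa ∪ Ch ∪ (parents of Ch other than the node itself).
Pa(K) = {G, V, Y}.
K has child H.
Parents of each child, excluding K:
  parents(H) \ {K} = {F, P}.
MB(K) = {F, G, H, P, V, Y}.
Comparing with the claimed set, P is missing.

P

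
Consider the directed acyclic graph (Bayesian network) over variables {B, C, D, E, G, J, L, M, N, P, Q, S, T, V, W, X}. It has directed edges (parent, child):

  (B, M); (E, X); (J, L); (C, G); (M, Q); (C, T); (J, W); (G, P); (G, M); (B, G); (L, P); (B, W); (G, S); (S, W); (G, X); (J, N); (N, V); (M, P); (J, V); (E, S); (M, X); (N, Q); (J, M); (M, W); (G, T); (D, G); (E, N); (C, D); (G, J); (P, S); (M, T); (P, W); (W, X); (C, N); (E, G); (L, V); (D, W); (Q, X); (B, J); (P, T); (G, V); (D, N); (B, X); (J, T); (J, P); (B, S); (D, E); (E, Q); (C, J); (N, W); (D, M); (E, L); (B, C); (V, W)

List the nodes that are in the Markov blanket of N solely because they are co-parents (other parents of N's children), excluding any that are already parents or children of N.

Children of N: Q, V, W.
  Q: E, M
  V: G, J, L
  W: B, D, J, M, P, S, V
Excluding nodes already adjacent to N (C, D, E, J, Q, V, W), the co-parent-only contribution is {B, G, L, M, P, S}.

{B, G, L, M, P, S}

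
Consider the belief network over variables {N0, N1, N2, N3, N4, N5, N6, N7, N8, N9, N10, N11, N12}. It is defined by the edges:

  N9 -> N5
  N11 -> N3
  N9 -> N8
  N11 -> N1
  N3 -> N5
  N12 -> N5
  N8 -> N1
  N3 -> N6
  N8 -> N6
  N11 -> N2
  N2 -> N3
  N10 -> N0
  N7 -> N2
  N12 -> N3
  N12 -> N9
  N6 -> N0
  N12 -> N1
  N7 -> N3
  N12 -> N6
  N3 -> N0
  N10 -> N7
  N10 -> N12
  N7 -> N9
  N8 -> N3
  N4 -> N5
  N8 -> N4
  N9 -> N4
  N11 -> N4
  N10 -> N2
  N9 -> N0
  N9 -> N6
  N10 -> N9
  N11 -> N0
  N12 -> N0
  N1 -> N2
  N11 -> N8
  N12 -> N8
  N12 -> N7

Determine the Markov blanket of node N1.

By definition, MB(N1) is built from N1's parents, N1's children, and the co-parents of N1.
N1's parents: N8, N11, N12.
N1's children: N2.
Other parents of N1's children:
  N2: N7, N10, N11
MB(N1) = {N2, N7, N8, N10, N11, N12}.

{N2, N7, N8, N10, N11, N12}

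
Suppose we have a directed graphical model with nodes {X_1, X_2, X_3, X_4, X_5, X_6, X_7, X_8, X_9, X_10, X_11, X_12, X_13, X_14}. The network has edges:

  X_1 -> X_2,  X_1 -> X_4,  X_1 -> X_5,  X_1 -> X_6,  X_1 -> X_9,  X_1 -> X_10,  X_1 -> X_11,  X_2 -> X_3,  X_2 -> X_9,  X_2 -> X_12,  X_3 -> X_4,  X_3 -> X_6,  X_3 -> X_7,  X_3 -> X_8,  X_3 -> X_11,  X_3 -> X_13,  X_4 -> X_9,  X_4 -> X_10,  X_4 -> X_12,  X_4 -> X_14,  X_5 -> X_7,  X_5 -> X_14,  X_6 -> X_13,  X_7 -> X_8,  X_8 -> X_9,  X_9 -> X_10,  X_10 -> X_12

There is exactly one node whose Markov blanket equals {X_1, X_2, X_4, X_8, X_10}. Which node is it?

X_9

The target node must have every member of {X_1, X_2, X_4, X_8, X_10} as a parent, child, or co-parent, and no others.
Parents of X_9: X_1, X_2, X_4, X_8; children: X_10; co-parents: X_1, X_4.
These exactly cover the given set, so the node is X_9.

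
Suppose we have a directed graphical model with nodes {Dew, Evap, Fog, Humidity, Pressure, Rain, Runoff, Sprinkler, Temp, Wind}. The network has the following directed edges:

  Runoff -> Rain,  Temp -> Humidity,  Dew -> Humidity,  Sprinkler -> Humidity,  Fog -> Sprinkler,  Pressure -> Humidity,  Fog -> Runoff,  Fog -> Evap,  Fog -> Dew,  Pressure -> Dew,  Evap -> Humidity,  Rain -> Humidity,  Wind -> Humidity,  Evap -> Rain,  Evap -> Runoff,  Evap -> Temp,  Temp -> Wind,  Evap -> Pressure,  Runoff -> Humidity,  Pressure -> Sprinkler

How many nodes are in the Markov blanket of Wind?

Ch(Wind) = {Humidity}.
Wind's parents: Temp.
Other parents of Wind's children:
  parents(Humidity) \ {Wind} = {Dew, Evap, Pressure, Rain, Runoff, Sprinkler, Temp}.
MB(Wind) = {Dew, Evap, Humidity, Pressure, Rain, Runoff, Sprinkler, Temp}, which has 8 nodes.

8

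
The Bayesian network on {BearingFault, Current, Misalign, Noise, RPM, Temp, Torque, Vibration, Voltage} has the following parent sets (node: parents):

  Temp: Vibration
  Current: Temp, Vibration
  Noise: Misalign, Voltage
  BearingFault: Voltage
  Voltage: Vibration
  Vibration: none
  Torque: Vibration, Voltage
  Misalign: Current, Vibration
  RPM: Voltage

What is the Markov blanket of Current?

By definition, MB(Current) is built from Current's parents, Current's children, and the co-parents of Current.
Current has parents Temp, Vibration.
Ch(Current) = {Misalign}.
Parents of each child, excluding Current:
  Misalign: Vibration
So the Markov blanket of Current is {Misalign, Temp, Vibration}.

{Misalign, Temp, Vibration}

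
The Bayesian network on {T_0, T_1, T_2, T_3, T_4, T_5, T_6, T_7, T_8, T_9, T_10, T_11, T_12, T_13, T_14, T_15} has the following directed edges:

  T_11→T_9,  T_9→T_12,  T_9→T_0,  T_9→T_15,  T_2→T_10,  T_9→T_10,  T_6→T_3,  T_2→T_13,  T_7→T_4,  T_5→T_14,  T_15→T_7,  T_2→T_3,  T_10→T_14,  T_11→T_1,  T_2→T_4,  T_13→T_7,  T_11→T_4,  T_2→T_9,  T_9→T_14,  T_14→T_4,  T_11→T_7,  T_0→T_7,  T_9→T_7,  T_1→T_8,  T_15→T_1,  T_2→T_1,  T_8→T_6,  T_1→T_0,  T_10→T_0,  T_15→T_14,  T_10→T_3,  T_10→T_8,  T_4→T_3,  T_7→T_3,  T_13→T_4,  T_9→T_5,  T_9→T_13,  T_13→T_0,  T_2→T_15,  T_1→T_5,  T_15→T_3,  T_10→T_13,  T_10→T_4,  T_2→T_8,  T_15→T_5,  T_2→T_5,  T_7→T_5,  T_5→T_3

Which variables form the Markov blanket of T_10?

Pa(T_10) = {T_2, T_9}.
Children of T_10: T_0, T_3, T_4, T_8, T_13, T_14.
Parents of each child, excluding T_10:
  T_13's other parents are T_2, T_9.
  parents(T_0) \ {T_10} = {T_1, T_9, T_13}.
  T_8 also has parents T_1, T_2.
  parents(T_14) \ {T_10} = {T_5, T_9, T_15}.
  T_4's other parents are T_2, T_7, T_11, T_13, T_14.
  T_3 also has parents T_2, T_4, T_5, T_6, T_7, T_15.
Taking the union gives {T_0, T_1, T_2, T_3, T_4, T_5, T_6, T_7, T_8, T_9, T_11, T_13, T_14, T_15}.

{T_0, T_1, T_2, T_3, T_4, T_5, T_6, T_7, T_8, T_9, T_11, T_13, T_14, T_15}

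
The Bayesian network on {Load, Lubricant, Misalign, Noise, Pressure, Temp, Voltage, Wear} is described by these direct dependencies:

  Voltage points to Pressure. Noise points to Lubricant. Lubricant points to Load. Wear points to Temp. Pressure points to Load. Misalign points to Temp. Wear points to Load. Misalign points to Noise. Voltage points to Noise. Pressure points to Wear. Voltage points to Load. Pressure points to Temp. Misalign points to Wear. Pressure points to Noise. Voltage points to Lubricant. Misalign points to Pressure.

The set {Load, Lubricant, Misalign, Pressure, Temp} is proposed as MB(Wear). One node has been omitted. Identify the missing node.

Voltage

Wear has children Load, Temp.
Parents of Wear: Misalign, Pressure.
Co-parents of Wear (other parents of its children):
  Temp: Misalign, Pressure
  Load: Lubricant, Pressure, Voltage
MB(Wear) = {Load, Lubricant, Misalign, Pressure, Temp, Voltage}.
Comparing with the claimed set, Voltage is missing.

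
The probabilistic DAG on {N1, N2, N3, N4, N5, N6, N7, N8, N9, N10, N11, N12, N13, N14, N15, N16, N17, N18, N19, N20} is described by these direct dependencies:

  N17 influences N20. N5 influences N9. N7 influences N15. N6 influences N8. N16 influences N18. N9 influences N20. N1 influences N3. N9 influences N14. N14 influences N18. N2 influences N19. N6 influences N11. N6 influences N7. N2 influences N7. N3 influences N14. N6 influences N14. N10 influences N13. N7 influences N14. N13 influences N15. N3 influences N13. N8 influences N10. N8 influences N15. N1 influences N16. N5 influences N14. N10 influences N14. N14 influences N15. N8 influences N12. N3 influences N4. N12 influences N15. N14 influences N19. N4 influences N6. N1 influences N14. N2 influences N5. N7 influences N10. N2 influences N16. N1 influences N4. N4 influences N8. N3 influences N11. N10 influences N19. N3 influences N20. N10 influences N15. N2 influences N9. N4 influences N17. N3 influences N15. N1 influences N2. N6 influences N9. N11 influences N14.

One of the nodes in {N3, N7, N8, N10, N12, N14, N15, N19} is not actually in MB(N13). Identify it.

Pa(N13) = {N3, N10}.
N13's children: N15.
Parents of each child, excluding N13:
  N15 also has parents N3, N7, N8, N10, N12, N14.
MB(N13) = {N3, N7, N8, N10, N12, N14, N15}.
N19 is neither a parent, child, nor co-parent of N13, so it does not belong.

N19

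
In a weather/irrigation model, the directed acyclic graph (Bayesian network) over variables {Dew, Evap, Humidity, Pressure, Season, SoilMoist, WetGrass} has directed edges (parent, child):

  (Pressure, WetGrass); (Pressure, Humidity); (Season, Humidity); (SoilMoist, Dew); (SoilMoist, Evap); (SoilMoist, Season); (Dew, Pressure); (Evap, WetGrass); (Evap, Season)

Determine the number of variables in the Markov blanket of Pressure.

5

The Markov blanket of a node is its parents, its children, and the other parents of its children.
Pressure's children: Humidity, WetGrass.
Pressure's parents: Dew.
Other parents of Pressure's children:
  Humidity also has parent Season.
  WetGrass also has parent Evap.
MB(Pressure) = {Dew, Evap, Humidity, Season, WetGrass}, which has 5 nodes.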